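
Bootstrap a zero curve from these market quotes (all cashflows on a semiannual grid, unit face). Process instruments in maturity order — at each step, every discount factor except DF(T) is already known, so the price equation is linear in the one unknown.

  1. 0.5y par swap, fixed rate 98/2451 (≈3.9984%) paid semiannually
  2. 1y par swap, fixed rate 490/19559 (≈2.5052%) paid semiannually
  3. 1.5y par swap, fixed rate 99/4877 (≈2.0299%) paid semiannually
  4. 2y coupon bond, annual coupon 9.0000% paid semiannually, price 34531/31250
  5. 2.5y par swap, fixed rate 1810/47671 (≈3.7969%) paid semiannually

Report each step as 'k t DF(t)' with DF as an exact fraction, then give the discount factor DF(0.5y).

step 1 [0.5y] swap r/2=49/2451: DF=(1 − 49/2451·(0))/(1+49/2451) = 2451/2500 ≈ 0.980400
step 2 [1y] swap r/2=245/19559: DF=(1 − 245/19559·(0.980400))/(1+245/19559) = 1951/2000 ≈ 0.975500
step 3 [1.5y] swap r/2=99/9754: DF=(1 − 99/9754·(0.980400+0.975500))/(1+99/9754) = 9703/10000 ≈ 0.970300
step 4 [2y] bond c/2=9/200: DF=(34531/31250 − 9/200·(0.980400+0.975500+0.970300))/(1+9/200) = 4657/5000 ≈ 0.931400
step 5 [2.5y] swap r/2=905/47671: DF=(1 − 905/47671·(0.980400+0.975500+0.970300+0.931400))/(1+905/47671) = 1819/2000 ≈ 0.909500

1 1/2 2451/2500
2 1 1951/2000
3 3/2 9703/10000
4 2 4657/5000
5 5/2 1819/2000
DF(0.5y) = 2451/2500 ≈ 0.980400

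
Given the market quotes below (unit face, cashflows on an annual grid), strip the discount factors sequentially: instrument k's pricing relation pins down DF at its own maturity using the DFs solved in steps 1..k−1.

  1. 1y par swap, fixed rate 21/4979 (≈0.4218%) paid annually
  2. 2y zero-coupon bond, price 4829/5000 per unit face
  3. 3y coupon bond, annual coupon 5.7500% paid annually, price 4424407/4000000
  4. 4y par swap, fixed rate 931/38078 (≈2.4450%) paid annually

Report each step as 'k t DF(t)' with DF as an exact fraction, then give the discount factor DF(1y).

1 1 4979/5000
2 2 4829/5000
3 3 9393/10000
4 4 9069/10000
DF(1y) = 4979/5000 ≈ 0.995800

step 1 [1y] swap r/1=21/4979: DF=(1 − 21/4979·(0))/(1+21/4979) = 4979/5000 ≈ 0.995800
step 2 [2y] zero: DF = P = 4829/5000 ≈ 0.965800
step 3 [3y] bond c/1=23/400: DF=(4424407/4000000 − 23/400·(0.995800+0.965800))/(1+23/400) = 9393/10000 ≈ 0.939300
step 4 [4y] swap r/1=931/38078: DF=(1 − 931/38078·(0.995800+0.965800+0.939300))/(1+931/38078) = 9069/10000 ≈ 0.906900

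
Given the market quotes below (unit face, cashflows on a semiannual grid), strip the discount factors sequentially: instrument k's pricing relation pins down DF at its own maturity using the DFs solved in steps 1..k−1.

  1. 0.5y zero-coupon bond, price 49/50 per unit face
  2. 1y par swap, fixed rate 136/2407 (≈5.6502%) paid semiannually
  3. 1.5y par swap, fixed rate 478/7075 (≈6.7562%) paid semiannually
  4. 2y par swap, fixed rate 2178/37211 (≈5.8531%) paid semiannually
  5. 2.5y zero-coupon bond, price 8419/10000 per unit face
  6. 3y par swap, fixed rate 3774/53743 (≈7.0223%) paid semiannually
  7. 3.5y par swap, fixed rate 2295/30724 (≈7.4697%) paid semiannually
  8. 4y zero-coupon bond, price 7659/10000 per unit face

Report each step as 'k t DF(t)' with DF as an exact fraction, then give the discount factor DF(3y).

step 1 [0.5y] zero: DF = P = 49/50 ≈ 0.980000
step 2 [1y] swap r/2=68/2407: DF=(1 − 68/2407·(0.980000))/(1+68/2407) = 591/625 ≈ 0.945600
step 3 [1.5y] swap r/2=239/7075: DF=(1 − 239/7075·(0.980000+0.945600))/(1+239/7075) = 2261/2500 ≈ 0.904400
step 4 [2y] swap r/2=1089/37211: DF=(1 − 1089/37211·(0.980000+0.945600+0.904400))/(1+1089/37211) = 8911/10000 ≈ 0.891100
step 5 [2.5y] zero: DF = P = 8419/10000 ≈ 0.841900
step 6 [3y] swap r/2=1887/53743: DF=(1 − 1887/53743·(0.980000+0.945600+0.904400+0.891100+0.841900))/(1+1887/53743) = 8113/10000 ≈ 0.811300
step 7 [3.5y] swap r/2=2295/61448: DF=(1 − 2295/61448·(0.980000+0.945600+0.904400+0.891100+0.841900+0.811300))/(1+2295/61448) = 1541/2000 ≈ 0.770500
step 8 [4y] zero: DF = P = 7659/10000 ≈ 0.765900

1 1/2 49/50
2 1 591/625
3 3/2 2261/2500
4 2 8911/10000
5 5/2 8419/10000
6 3 8113/10000
7 7/2 1541/2000
8 4 7659/10000
DF(3y) = 8113/10000 ≈ 0.811300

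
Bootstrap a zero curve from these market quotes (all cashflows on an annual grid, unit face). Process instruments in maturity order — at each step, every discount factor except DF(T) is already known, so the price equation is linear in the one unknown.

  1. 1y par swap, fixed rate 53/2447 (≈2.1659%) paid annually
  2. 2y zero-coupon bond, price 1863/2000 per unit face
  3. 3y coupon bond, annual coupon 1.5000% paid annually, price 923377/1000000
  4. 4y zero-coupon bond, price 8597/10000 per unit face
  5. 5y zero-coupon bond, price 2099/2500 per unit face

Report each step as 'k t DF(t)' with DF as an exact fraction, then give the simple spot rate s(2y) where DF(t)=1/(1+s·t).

step 1 [1y] swap r/1=53/2447: DF=(1 − 53/2447·(0))/(1+53/2447) = 2447/2500 ≈ 0.978800
step 2 [2y] zero: DF = P = 1863/2000 ≈ 0.931500
step 3 [3y] bond c/1=3/200: DF=(923377/1000000 − 3/200·(0.978800+0.931500))/(1+3/200) = 1763/2000 ≈ 0.881500
step 4 [4y] zero: DF = P = 8597/10000 ≈ 0.859700
step 5 [5y] zero: DF = P = 2099/2500 ≈ 0.839600

1 1 2447/2500
2 2 1863/2000
3 3 1763/2000
4 4 8597/10000
5 5 2099/2500
s(2y) = (1/(1863/2000) − 1)/(2) = 137/3726 ≈ 3.6769%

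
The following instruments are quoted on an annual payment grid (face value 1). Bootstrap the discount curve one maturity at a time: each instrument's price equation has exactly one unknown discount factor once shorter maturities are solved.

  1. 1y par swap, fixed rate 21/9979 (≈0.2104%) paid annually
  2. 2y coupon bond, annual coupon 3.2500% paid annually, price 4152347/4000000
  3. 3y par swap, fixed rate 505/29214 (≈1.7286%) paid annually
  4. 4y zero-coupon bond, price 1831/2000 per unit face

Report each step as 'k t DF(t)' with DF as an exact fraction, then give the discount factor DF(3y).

1 1 9979/10000
2 2 487/500
3 3 1899/2000
4 4 1831/2000
DF(3y) = 1899/2000 ≈ 0.949500

step 1 [1y] swap r/1=21/9979: DF=(1 − 21/9979·(0))/(1+21/9979) = 9979/10000 ≈ 0.997900
step 2 [2y] bond c/1=13/400: DF=(4152347/4000000 − 13/400·(0.997900))/(1+13/400) = 487/500 ≈ 0.974000
step 3 [3y] swap r/1=505/29214: DF=(1 − 505/29214·(0.997900+0.974000))/(1+505/29214) = 1899/2000 ≈ 0.949500
step 4 [4y] zero: DF = P = 1831/2000 ≈ 0.915500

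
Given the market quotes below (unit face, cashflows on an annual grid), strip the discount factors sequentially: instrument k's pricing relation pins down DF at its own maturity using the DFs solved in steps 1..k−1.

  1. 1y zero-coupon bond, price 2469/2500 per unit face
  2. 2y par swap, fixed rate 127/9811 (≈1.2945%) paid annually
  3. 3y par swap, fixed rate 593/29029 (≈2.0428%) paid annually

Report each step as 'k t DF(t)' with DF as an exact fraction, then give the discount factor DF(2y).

step 1 [1y] zero: DF = P = 2469/2500 ≈ 0.987600
step 2 [2y] swap r/1=127/9811: DF=(1 − 127/9811·(0.987600))/(1+127/9811) = 4873/5000 ≈ 0.974600
step 3 [3y] swap r/1=593/29029: DF=(1 − 593/29029·(0.987600+0.974600))/(1+593/29029) = 9407/10000 ≈ 0.940700

1 1 2469/2500
2 2 4873/5000
3 3 9407/10000
DF(2y) = 4873/5000 ≈ 0.974600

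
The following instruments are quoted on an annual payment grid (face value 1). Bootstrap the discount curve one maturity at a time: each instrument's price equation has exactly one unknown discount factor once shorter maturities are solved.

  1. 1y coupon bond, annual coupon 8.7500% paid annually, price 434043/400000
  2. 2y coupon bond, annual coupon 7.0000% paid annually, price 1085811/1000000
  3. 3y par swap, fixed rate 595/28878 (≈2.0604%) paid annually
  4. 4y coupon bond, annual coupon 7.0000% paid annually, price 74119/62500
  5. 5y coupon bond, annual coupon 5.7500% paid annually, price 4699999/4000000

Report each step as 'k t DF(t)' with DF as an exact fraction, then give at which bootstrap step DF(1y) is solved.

step 1 [1y] bond c/1=7/80: DF=(434043/400000 − 7/80·(0))/(1+7/80) = 4989/5000 ≈ 0.997800
step 2 [2y] bond c/1=7/100: DF=(1085811/1000000 − 7/100·(0.997800))/(1+7/100) = 1899/2000 ≈ 0.949500
step 3 [3y] swap r/1=595/28878: DF=(1 − 595/28878·(0.997800+0.949500))/(1+595/28878) = 1881/2000 ≈ 0.940500
step 4 [4y] bond c/1=7/100: DF=(74119/62500 − 7/100·(0.997800+0.949500+0.940500))/(1+7/100) = 4597/5000 ≈ 0.919400
step 5 [5y] bond c/1=23/400: DF=(4699999/4000000 − 23/400·(0.997800+0.949500+0.940500+0.919400))/(1+23/400) = 9041/10000 ≈ 0.904100

1 1 4989/5000
2 2 1899/2000
3 3 1881/2000
4 4 4597/5000
5 5 9041/10000
DF(1y) is solved at step 1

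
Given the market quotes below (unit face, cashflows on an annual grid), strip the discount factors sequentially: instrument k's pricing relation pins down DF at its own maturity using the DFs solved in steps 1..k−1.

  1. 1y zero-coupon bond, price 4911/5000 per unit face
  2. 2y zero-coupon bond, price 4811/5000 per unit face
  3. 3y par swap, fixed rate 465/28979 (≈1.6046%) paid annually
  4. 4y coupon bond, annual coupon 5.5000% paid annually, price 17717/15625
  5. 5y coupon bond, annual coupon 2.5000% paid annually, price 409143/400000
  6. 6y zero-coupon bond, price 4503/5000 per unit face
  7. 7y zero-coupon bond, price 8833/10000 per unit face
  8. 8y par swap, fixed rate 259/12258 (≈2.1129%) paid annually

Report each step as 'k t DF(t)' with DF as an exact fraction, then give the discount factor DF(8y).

step 1 [1y] zero: DF = P = 4911/5000 ≈ 0.982200
step 2 [2y] zero: DF = P = 4811/5000 ≈ 0.962200
step 3 [3y] swap r/1=465/28979: DF=(1 − 465/28979·(0.982200+0.962200))/(1+465/28979) = 1907/2000 ≈ 0.953500
step 4 [4y] bond c/1=11/200: DF=(17717/15625 − 11/200·(0.982200+0.962200+0.953500))/(1+11/200) = 9237/10000 ≈ 0.923700
step 5 [5y] bond c/1=1/40: DF=(409143/400000 − 1/40·(0.982200+0.962200+0.953500+0.923700))/(1+1/40) = 9047/10000 ≈ 0.904700
step 6 [6y] zero: DF = P = 4503/5000 ≈ 0.900600
step 7 [7y] zero: DF = P = 8833/10000 ≈ 0.883300
step 8 [8y] swap r/1=259/12258: DF=(1 − 259/12258·(0.982200+0.962200+0.953500+0.923700+0.904700+0.900600+0.883300))/(1+259/12258) = 4223/5000 ≈ 0.844600

1 1 4911/5000
2 2 4811/5000
3 3 1907/2000
4 4 9237/10000
5 5 9047/10000
6 6 4503/5000
7 7 8833/10000
8 8 4223/5000
DF(8y) = 4223/5000 ≈ 0.844600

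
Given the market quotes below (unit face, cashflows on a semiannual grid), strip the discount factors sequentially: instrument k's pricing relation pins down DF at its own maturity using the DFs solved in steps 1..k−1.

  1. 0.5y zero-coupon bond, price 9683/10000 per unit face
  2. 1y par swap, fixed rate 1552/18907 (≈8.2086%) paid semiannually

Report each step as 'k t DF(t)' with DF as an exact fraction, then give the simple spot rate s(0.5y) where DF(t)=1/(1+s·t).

1 1/2 9683/10000
2 1 1153/1250
s(0.5y) = (1/(9683/10000) − 1)/(1/2) = 634/9683 ≈ 6.5476%

step 1 [0.5y] zero: DF = P = 9683/10000 ≈ 0.968300
step 2 [1y] swap r/2=776/18907: DF=(1 − 776/18907·(0.968300))/(1+776/18907) = 1153/1250 ≈ 0.922400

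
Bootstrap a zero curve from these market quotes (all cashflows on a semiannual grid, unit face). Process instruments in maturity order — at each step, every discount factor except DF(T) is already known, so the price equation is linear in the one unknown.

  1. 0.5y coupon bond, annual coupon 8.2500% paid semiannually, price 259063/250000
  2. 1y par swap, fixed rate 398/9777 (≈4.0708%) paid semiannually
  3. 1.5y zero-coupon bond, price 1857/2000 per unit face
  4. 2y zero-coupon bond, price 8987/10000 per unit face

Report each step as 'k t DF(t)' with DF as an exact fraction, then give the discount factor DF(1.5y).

step 1 [0.5y] bond c/2=33/800: DF=(259063/250000 − 33/800·(0))/(1+33/800) = 622/625 ≈ 0.995200
step 2 [1y] swap r/2=199/9777: DF=(1 − 199/9777·(0.995200))/(1+199/9777) = 4801/5000 ≈ 0.960200
step 3 [1.5y] zero: DF = P = 1857/2000 ≈ 0.928500
step 4 [2y] zero: DF = P = 8987/10000 ≈ 0.898700

1 1/2 622/625
2 1 4801/5000
3 3/2 1857/2000
4 2 8987/10000
DF(1.5y) = 1857/2000 ≈ 0.928500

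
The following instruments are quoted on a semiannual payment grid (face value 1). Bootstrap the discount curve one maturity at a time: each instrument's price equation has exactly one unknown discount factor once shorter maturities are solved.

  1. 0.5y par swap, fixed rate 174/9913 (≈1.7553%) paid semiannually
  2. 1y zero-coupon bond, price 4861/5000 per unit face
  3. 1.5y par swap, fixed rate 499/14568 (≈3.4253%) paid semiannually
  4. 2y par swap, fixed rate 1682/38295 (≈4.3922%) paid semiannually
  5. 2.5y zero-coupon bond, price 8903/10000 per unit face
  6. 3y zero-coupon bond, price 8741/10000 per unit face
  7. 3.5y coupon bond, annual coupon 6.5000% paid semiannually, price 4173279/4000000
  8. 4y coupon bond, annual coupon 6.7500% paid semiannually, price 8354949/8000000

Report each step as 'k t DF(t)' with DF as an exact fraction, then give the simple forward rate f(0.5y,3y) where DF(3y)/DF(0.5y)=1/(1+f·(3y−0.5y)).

1 1/2 9913/10000
2 1 4861/5000
3 3/2 9501/10000
4 2 9159/10000
5 5/2 8903/10000
6 3 8741/10000
7 7/2 1043/1250
8 4 2001/2500
f(0.5y,3y) = ((9913/10000)/(8741/10000) − 1)/(5/2) = 2344/43705 ≈ 5.3632%

step 1 [0.5y] swap r/2=87/9913: DF=(1 − 87/9913·(0))/(1+87/9913) = 9913/10000 ≈ 0.991300
step 2 [1y] zero: DF = P = 4861/5000 ≈ 0.972200
step 3 [1.5y] swap r/2=499/29136: DF=(1 − 499/29136·(0.991300+0.972200))/(1+499/29136) = 9501/10000 ≈ 0.950100
step 4 [2y] swap r/2=841/38295: DF=(1 − 841/38295·(0.991300+0.972200+0.950100))/(1+841/38295) = 9159/10000 ≈ 0.915900
step 5 [2.5y] zero: DF = P = 8903/10000 ≈ 0.890300
step 6 [3y] zero: DF = P = 8741/10000 ≈ 0.874100
step 7 [3.5y] bond c/2=13/400: DF=(4173279/4000000 − 13/400·(0.991300+0.972200+0.950100+0.915900+0.890300+0.874100))/(1+13/400) = 1043/1250 ≈ 0.834400
step 8 [4y] bond c/2=27/800: DF=(8354949/8000000 − 27/800·(0.991300+0.972200+0.950100+0.915900+0.890300+0.874100+0.834400))/(1+27/800) = 2001/2500 ≈ 0.800400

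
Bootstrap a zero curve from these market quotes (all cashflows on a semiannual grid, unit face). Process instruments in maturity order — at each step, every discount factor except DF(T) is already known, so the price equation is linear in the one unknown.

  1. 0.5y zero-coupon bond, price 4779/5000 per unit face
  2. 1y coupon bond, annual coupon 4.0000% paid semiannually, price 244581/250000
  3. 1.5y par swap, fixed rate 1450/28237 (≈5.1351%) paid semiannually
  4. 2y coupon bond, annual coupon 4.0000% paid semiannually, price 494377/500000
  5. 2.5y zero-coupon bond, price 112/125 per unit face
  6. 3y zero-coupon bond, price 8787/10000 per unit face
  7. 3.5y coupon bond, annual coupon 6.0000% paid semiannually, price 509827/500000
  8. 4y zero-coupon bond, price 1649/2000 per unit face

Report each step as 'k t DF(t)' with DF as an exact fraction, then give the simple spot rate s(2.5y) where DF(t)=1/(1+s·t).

1 1/2 4779/5000
2 1 2351/2500
3 3/2 371/400
4 2 457/500
5 5/2 112/125
6 3 8787/10000
7 7/2 4147/5000
8 4 1649/2000
s(2.5y) = (1/(112/125) − 1)/(5/2) = 13/280 ≈ 4.6429%

step 1 [0.5y] zero: DF = P = 4779/5000 ≈ 0.955800
step 2 [1y] bond c/2=1/50: DF=(244581/250000 − 1/50·(0.955800))/(1+1/50) = 2351/2500 ≈ 0.940400
step 3 [1.5y] swap r/2=725/28237: DF=(1 − 725/28237·(0.955800+0.940400))/(1+725/28237) = 371/400 ≈ 0.927500
step 4 [2y] bond c/2=1/50: DF=(494377/500000 − 1/50·(0.955800+0.940400+0.927500))/(1+1/50) = 457/500 ≈ 0.914000
step 5 [2.5y] zero: DF = P = 112/125 ≈ 0.896000
step 6 [3y] zero: DF = P = 8787/10000 ≈ 0.878700
step 7 [3.5y] bond c/2=3/100: DF=(509827/500000 − 3/100·(0.955800+0.940400+0.927500+0.914000+0.896000+0.878700))/(1+3/100) = 4147/5000 ≈ 0.829400
step 8 [4y] zero: DF = P = 1649/2000 ≈ 0.824500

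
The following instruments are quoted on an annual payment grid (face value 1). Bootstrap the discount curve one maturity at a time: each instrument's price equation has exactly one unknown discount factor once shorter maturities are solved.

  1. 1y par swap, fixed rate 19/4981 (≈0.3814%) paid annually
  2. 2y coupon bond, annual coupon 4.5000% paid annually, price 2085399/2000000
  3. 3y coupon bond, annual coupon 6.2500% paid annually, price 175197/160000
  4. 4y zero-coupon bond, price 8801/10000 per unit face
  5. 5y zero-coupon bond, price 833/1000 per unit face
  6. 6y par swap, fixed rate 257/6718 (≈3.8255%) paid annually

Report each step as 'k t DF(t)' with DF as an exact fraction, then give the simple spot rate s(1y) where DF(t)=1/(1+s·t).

step 1 [1y] swap r/1=19/4981: DF=(1 − 19/4981·(0))/(1+19/4981) = 4981/5000 ≈ 0.996200
step 2 [2y] bond c/1=9/200: DF=(2085399/2000000 − 9/200·(0.996200))/(1+9/200) = 9549/10000 ≈ 0.954900
step 3 [3y] bond c/1=1/16: DF=(175197/160000 − 1/16·(0.996200+0.954900))/(1+1/16) = 4579/5000 ≈ 0.915800
step 4 [4y] zero: DF = P = 8801/10000 ≈ 0.880100
step 5 [5y] zero: DF = P = 833/1000 ≈ 0.833000
step 6 [6y] swap r/1=257/6718: DF=(1 − 257/6718·(0.996200+0.954900+0.915800+0.880100+0.833000))/(1+257/6718) = 993/1250 ≈ 0.794400

1 1 4981/5000
2 2 9549/10000
3 3 4579/5000
4 4 8801/10000
5 5 833/1000
6 6 993/1250
s(1y) = (1/(4981/5000) − 1)/(1) = 19/4981 ≈ 0.3814%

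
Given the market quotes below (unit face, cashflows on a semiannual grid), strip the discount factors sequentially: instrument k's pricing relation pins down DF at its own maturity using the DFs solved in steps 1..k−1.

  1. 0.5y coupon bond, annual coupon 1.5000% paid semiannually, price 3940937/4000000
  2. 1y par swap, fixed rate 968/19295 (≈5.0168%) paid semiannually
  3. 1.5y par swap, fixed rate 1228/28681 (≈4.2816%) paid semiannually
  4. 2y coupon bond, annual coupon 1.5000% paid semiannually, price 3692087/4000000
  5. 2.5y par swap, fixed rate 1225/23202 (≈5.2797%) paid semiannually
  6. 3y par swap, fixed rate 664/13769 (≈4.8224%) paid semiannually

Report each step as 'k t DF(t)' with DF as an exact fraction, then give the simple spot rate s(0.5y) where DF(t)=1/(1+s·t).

step 1 [0.5y] bond c/2=3/400: DF=(3940937/4000000 − 3/400·(0))/(1+3/400) = 9779/10000 ≈ 0.977900
step 2 [1y] swap r/2=484/19295: DF=(1 − 484/19295·(0.977900))/(1+484/19295) = 2379/2500 ≈ 0.951600
step 3 [1.5y] swap r/2=614/28681: DF=(1 − 614/28681·(0.977900+0.951600))/(1+614/28681) = 4693/5000 ≈ 0.938600
step 4 [2y] bond c/2=3/400: DF=(3692087/4000000 − 3/400·(0.977900+0.951600+0.938600))/(1+3/400) = 2237/2500 ≈ 0.894800
step 5 [2.5y] swap r/2=1225/46404: DF=(1 − 1225/46404·(0.977900+0.951600+0.938600+0.894800))/(1+1225/46404) = 351/400 ≈ 0.877500
step 6 [3y] swap r/2=332/13769: DF=(1 − 332/13769·(0.977900+0.951600+0.938600+0.894800+0.877500))/(1+332/13769) = 542/625 ≈ 0.867200

1 1/2 9779/10000
2 1 2379/2500
3 3/2 4693/5000
4 2 2237/2500
5 5/2 351/400
6 3 542/625
s(0.5y) = (1/(9779/10000) − 1)/(1/2) = 442/9779 ≈ 4.5199%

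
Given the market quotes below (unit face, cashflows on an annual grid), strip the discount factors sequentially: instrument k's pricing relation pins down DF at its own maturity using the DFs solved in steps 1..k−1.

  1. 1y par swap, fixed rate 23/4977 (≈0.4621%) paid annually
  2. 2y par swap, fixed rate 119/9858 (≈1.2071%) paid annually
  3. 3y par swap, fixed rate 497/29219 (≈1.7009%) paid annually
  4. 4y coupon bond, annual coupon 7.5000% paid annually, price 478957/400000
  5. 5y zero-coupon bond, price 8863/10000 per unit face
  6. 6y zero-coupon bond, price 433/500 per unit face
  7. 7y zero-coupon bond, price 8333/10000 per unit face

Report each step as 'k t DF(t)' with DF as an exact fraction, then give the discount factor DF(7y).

1 1 4977/5000
2 2 4881/5000
3 3 9503/10000
4 4 91/100
5 5 8863/10000
6 6 433/500
7 7 8333/10000
DF(7y) = 8333/10000 ≈ 0.833300

step 1 [1y] swap r/1=23/4977: DF=(1 − 23/4977·(0))/(1+23/4977) = 4977/5000 ≈ 0.995400
step 2 [2y] swap r/1=119/9858: DF=(1 − 119/9858·(0.995400))/(1+119/9858) = 4881/5000 ≈ 0.976200
step 3 [3y] swap r/1=497/29219: DF=(1 − 497/29219·(0.995400+0.976200))/(1+497/29219) = 9503/10000 ≈ 0.950300
step 4 [4y] bond c/1=3/40: DF=(478957/400000 − 3/40·(0.995400+0.976200+0.950300))/(1+3/40) = 91/100 ≈ 0.910000
step 5 [5y] zero: DF = P = 8863/10000 ≈ 0.886300
step 6 [6y] zero: DF = P = 433/500 ≈ 0.866000
step 7 [7y] zero: DF = P = 8333/10000 ≈ 0.833300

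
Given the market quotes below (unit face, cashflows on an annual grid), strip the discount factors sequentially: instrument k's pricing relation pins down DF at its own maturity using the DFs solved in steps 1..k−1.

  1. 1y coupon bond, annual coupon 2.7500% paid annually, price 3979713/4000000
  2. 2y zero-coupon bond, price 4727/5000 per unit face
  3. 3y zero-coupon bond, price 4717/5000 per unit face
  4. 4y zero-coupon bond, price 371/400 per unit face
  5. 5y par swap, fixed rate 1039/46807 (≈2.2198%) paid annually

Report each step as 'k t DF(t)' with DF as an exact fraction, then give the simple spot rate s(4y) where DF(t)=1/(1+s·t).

step 1 [1y] bond c/1=11/400: DF=(3979713/4000000 − 11/400·(0))/(1+11/400) = 9683/10000 ≈ 0.968300
step 2 [2y] zero: DF = P = 4727/5000 ≈ 0.945400
step 3 [3y] zero: DF = P = 4717/5000 ≈ 0.943400
step 4 [4y] zero: DF = P = 371/400 ≈ 0.927500
step 5 [5y] swap r/1=1039/46807: DF=(1 − 1039/46807·(0.968300+0.945400+0.943400+0.927500))/(1+1039/46807) = 8961/10000 ≈ 0.896100

1 1 9683/10000
2 2 4727/5000
3 3 4717/5000
4 4 371/400
5 5 8961/10000
s(4y) = (1/(371/400) − 1)/(4) = 29/1484 ≈ 1.9542%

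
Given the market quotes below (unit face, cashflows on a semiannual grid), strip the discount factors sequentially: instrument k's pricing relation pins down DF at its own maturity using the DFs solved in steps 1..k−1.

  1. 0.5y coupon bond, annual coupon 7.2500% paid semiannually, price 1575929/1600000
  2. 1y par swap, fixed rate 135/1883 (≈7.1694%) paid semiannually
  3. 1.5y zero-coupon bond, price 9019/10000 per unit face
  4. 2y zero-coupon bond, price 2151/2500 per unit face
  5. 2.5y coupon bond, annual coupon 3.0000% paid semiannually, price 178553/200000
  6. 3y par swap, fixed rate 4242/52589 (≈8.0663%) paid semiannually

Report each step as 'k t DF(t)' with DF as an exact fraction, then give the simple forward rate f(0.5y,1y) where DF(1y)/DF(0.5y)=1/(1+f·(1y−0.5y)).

step 1 [0.5y] bond c/2=29/800: DF=(1575929/1600000 − 29/800·(0))/(1+29/800) = 1901/2000 ≈ 0.950500
step 2 [1y] swap r/2=135/3766: DF=(1 − 135/3766·(0.950500))/(1+135/3766) = 373/400 ≈ 0.932500
step 3 [1.5y] zero: DF = P = 9019/10000 ≈ 0.901900
step 4 [2y] zero: DF = P = 2151/2500 ≈ 0.860400
step 5 [2.5y] bond c/2=3/200: DF=(178553/200000 − 3/200·(0.950500+0.932500+0.901900+0.860400))/(1+3/200) = 8257/10000 ≈ 0.825700
step 6 [3y] swap r/2=2121/52589: DF=(1 − 2121/52589·(0.950500+0.932500+0.901900+0.860400+0.825700))/(1+2121/52589) = 7879/10000 ≈ 0.787900

1 1/2 1901/2000
2 1 373/400
3 3/2 9019/10000
4 2 2151/2500
5 5/2 8257/10000
6 3 7879/10000
f(0.5y,1y) = ((1901/2000)/(373/400) − 1)/(1/2) = 72/1865 ≈ 3.8606%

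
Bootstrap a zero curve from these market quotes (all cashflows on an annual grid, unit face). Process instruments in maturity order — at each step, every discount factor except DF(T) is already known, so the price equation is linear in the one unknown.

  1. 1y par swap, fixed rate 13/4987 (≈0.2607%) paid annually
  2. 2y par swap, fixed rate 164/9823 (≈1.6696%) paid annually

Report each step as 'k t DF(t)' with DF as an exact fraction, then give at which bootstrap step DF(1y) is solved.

step 1 [1y] swap r/1=13/4987: DF=(1 − 13/4987·(0))/(1+13/4987) = 4987/5000 ≈ 0.997400
step 2 [2y] swap r/1=164/9823: DF=(1 − 164/9823·(0.997400))/(1+164/9823) = 1209/1250 ≈ 0.967200

1 1 4987/5000
2 2 1209/1250
DF(1y) is solved at step 1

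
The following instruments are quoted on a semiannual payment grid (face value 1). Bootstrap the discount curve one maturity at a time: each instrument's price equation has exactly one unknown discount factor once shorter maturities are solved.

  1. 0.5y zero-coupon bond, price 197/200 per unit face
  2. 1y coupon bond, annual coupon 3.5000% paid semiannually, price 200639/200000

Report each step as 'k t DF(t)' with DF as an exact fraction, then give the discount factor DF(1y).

step 1 [0.5y] zero: DF = P = 197/200 ≈ 0.985000
step 2 [1y] bond c/2=7/400: DF=(200639/200000 − 7/400·(0.985000))/(1+7/400) = 969/1000 ≈ 0.969000

1 1/2 197/200
2 1 969/1000
DF(1y) = 969/1000 ≈ 0.969000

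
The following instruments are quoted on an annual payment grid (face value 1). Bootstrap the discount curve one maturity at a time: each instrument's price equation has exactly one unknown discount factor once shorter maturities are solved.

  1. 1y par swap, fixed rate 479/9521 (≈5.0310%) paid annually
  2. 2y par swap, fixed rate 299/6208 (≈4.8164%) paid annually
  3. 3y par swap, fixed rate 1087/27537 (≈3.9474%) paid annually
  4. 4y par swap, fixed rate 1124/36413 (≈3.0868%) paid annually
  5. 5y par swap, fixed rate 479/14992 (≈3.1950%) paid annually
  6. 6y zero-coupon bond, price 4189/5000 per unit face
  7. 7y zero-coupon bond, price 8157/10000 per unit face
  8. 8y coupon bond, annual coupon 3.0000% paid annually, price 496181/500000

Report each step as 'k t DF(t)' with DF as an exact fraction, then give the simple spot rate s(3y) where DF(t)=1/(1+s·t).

1 1 9521/10000
2 2 9103/10000
3 3 8913/10000
4 4 2219/2500
5 5 8563/10000
6 6 4189/5000
7 7 8157/10000
8 8 7843/10000
s(3y) = (1/(8913/10000) − 1)/(3) = 1087/26739 ≈ 4.0652%

step 1 [1y] swap r/1=479/9521: DF=(1 − 479/9521·(0))/(1+479/9521) = 9521/10000 ≈ 0.952100
step 2 [2y] swap r/1=299/6208: DF=(1 − 299/6208·(0.952100))/(1+299/6208) = 9103/10000 ≈ 0.910300
step 3 [3y] swap r/1=1087/27537: DF=(1 − 1087/27537·(0.952100+0.910300))/(1+1087/27537) = 8913/10000 ≈ 0.891300
step 4 [4y] swap r/1=1124/36413: DF=(1 − 1124/36413·(0.952100+0.910300+0.891300))/(1+1124/36413) = 2219/2500 ≈ 0.887600
step 5 [5y] swap r/1=479/14992: DF=(1 − 479/14992·(0.952100+0.910300+0.891300+0.887600))/(1+479/14992) = 8563/10000 ≈ 0.856300
step 6 [6y] zero: DF = P = 4189/5000 ≈ 0.837800
step 7 [7y] zero: DF = P = 8157/10000 ≈ 0.815700
step 8 [8y] bond c/1=3/100: DF=(496181/500000 − 3/100·(0.952100+0.910300+0.891300+0.887600+0.856300+0.837800+0.815700))/(1+3/100) = 7843/10000 ≈ 0.784300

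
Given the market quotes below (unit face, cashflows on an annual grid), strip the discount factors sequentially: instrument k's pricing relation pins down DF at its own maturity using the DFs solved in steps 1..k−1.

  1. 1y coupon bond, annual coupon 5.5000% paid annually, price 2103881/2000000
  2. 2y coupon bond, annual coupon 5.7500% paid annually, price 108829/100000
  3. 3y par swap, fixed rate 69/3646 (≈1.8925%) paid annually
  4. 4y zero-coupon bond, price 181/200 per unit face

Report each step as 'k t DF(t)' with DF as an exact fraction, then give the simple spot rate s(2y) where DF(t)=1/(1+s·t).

step 1 [1y] bond c/1=11/200: DF=(2103881/2000000 − 11/200·(0))/(1+11/200) = 9971/10000 ≈ 0.997100
step 2 [2y] bond c/1=23/400: DF=(108829/100000 − 23/400·(0.997100))/(1+23/400) = 9749/10000 ≈ 0.974900
step 3 [3y] swap r/1=69/3646: DF=(1 − 69/3646·(0.997100+0.974900))/(1+69/3646) = 1181/1250 ≈ 0.944800
step 4 [4y] zero: DF = P = 181/200 ≈ 0.905000

1 1 9971/10000
2 2 9749/10000
3 3 1181/1250
4 4 181/200
s(2y) = (1/(9749/10000) − 1)/(2) = 251/19498 ≈ 1.2873%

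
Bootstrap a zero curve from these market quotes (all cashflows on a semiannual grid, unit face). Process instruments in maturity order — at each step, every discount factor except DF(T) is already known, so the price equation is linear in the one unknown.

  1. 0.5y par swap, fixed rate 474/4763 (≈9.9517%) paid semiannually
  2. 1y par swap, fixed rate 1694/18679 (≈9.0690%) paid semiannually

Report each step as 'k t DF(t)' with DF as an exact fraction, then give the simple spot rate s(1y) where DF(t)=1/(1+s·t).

1 1/2 4763/5000
2 1 9153/10000
s(1y) = (1/(9153/10000) − 1)/(1) = 847/9153 ≈ 9.2538%

step 1 [0.5y] swap r/2=237/4763: DF=(1 − 237/4763·(0))/(1+237/4763) = 4763/5000 ≈ 0.952600
step 2 [1y] swap r/2=847/18679: DF=(1 − 847/18679·(0.952600))/(1+847/18679) = 9153/10000 ≈ 0.915300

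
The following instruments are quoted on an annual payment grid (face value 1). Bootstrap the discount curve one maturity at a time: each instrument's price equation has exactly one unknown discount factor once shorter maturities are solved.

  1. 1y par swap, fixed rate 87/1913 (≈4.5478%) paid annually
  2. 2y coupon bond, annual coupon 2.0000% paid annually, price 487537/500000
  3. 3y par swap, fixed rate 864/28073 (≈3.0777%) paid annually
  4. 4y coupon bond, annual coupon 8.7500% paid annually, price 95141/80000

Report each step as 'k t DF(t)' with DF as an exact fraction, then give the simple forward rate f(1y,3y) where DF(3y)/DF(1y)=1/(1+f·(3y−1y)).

step 1 [1y] swap r/1=87/1913: DF=(1 − 87/1913·(0))/(1+87/1913) = 1913/2000 ≈ 0.956500
step 2 [2y] bond c/1=1/50: DF=(487537/500000 − 1/50·(0.956500))/(1+1/50) = 2343/2500 ≈ 0.937200
step 3 [3y] swap r/1=864/28073: DF=(1 − 864/28073·(0.956500+0.937200))/(1+864/28073) = 571/625 ≈ 0.913600
step 4 [4y] bond c/1=7/80: DF=(95141/80000 − 7/80·(0.956500+0.937200+0.913600))/(1+7/80) = 8677/10000 ≈ 0.867700

1 1 1913/2000
2 2 2343/2500
3 3 571/625
4 4 8677/10000
f(1y,3y) = ((1913/2000)/(571/625) − 1)/(2) = 429/18272 ≈ 2.3479%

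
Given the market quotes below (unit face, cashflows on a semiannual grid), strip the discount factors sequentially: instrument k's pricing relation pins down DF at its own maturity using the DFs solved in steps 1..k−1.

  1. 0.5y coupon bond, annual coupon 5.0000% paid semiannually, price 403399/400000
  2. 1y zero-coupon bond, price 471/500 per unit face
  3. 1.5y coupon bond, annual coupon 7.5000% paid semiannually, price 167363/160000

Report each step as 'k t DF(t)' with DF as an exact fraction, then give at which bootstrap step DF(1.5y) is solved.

step 1 [0.5y] bond c/2=1/40: DF=(403399/400000 − 1/40·(0))/(1+1/40) = 9839/10000 ≈ 0.983900
step 2 [1y] zero: DF = P = 471/500 ≈ 0.942000
step 3 [1.5y] bond c/2=3/80: DF=(167363/160000 − 3/80·(0.983900+0.942000))/(1+3/80) = 4693/5000 ≈ 0.938600

1 1/2 9839/10000
2 1 471/500
3 3/2 4693/5000
DF(1.5y) is solved at step 3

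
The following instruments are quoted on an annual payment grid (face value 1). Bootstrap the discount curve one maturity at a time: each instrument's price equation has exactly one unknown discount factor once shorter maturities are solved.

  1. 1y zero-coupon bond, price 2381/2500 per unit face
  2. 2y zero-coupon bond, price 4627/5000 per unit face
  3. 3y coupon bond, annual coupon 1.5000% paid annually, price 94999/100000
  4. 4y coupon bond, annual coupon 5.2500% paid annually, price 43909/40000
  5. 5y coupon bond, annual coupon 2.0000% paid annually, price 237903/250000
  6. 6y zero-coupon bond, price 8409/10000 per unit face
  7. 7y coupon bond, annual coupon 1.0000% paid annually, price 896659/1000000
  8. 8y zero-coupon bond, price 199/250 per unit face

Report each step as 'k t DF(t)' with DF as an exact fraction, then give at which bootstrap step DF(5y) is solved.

1 1 2381/2500
2 2 4627/5000
3 3 4541/5000
4 4 113/125
5 5 4303/5000
6 6 8409/10000
7 7 1043/1250
8 8 199/250
DF(5y) is solved at step 5

step 1 [1y] zero: DF = P = 2381/2500 ≈ 0.952400
step 2 [2y] zero: DF = P = 4627/5000 ≈ 0.925400
step 3 [3y] bond c/1=3/200: DF=(94999/100000 − 3/200·(0.952400+0.925400))/(1+3/200) = 4541/5000 ≈ 0.908200
step 4 [4y] bond c/1=21/400: DF=(43909/40000 − 21/400·(0.952400+0.925400+0.908200))/(1+21/400) = 113/125 ≈ 0.904000
step 5 [5y] bond c/1=1/50: DF=(237903/250000 − 1/50·(0.952400+0.925400+0.908200+0.904000))/(1+1/50) = 4303/5000 ≈ 0.860600
step 6 [6y] zero: DF = P = 8409/10000 ≈ 0.840900
step 7 [7y] bond c/1=1/100: DF=(896659/1000000 − 1/100·(0.952400+0.925400+0.908200+0.904000+0.860600+0.840900))/(1+1/100) = 1043/1250 ≈ 0.834400
step 8 [8y] zero: DF = P = 199/250 ≈ 0.796000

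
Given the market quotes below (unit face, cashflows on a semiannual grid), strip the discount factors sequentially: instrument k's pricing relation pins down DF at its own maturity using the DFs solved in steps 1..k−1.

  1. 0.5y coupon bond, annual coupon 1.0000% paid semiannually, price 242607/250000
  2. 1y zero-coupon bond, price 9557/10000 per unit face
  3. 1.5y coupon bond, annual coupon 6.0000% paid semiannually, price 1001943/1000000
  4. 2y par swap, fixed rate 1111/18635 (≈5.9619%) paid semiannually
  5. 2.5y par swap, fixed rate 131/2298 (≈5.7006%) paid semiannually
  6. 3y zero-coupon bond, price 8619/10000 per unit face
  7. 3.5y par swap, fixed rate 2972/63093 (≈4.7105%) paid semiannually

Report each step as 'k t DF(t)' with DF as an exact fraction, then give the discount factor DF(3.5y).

step 1 [0.5y] bond c/2=1/200: DF=(242607/250000 − 1/200·(0))/(1+1/200) = 1207/1250 ≈ 0.965600
step 2 [1y] zero: DF = P = 9557/10000 ≈ 0.955700
step 3 [1.5y] bond c/2=3/100: DF=(1001943/1000000 − 3/100·(0.965600+0.955700))/(1+3/100) = 573/625 ≈ 0.916800
step 4 [2y] swap r/2=1111/37270: DF=(1 − 1111/37270·(0.965600+0.955700+0.916800))/(1+1111/37270) = 8889/10000 ≈ 0.888900
step 5 [2.5y] swap r/2=131/4596: DF=(1 − 131/4596·(0.965600+0.955700+0.916800+0.888900))/(1+131/4596) = 869/1000 ≈ 0.869000
step 6 [3y] zero: DF = P = 8619/10000 ≈ 0.861900
step 7 [3.5y] swap r/2=1486/63093: DF=(1 − 1486/63093·(0.965600+0.955700+0.916800+0.888900+0.869000+0.861900))/(1+1486/63093) = 4257/5000 ≈ 0.851400

1 1/2 1207/1250
2 1 9557/10000
3 3/2 573/625
4 2 8889/10000
5 5/2 869/1000
6 3 8619/10000
7 7/2 4257/5000
DF(3.5y) = 4257/5000 ≈ 0.851400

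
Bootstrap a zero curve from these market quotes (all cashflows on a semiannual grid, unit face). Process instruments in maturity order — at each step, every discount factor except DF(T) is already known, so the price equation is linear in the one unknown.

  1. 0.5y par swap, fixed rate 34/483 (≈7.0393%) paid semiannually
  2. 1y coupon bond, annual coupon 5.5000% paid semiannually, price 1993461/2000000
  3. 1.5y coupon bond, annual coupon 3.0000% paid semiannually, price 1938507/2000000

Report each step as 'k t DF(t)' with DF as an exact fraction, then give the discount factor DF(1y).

1 1/2 483/500
2 1 4721/5000
3 3/2 9267/10000
DF(1y) = 4721/5000 ≈ 0.944200

step 1 [0.5y] swap r/2=17/483: DF=(1 − 17/483·(0))/(1+17/483) = 483/500 ≈ 0.966000
step 2 [1y] bond c/2=11/400: DF=(1993461/2000000 − 11/400·(0.966000))/(1+11/400) = 4721/5000 ≈ 0.944200
step 3 [1.5y] bond c/2=3/200: DF=(1938507/2000000 − 3/200·(0.966000+0.944200))/(1+3/200) = 9267/10000 ≈ 0.926700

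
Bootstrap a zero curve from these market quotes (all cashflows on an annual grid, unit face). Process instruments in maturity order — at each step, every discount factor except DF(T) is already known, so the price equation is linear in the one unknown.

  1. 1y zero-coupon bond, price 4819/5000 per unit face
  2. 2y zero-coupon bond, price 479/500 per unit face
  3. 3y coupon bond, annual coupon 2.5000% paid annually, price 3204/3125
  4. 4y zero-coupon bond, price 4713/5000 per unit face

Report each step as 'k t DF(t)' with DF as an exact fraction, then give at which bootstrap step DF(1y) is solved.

1 1 4819/5000
2 2 479/500
3 3 4767/5000
4 4 4713/5000
DF(1y) is solved at step 1

step 1 [1y] zero: DF = P = 4819/5000 ≈ 0.963800
step 2 [2y] zero: DF = P = 479/500 ≈ 0.958000
step 3 [3y] bond c/1=1/40: DF=(3204/3125 − 1/40·(0.963800+0.958000))/(1+1/40) = 4767/5000 ≈ 0.953400
step 4 [4y] zero: DF = P = 4713/5000 ≈ 0.942600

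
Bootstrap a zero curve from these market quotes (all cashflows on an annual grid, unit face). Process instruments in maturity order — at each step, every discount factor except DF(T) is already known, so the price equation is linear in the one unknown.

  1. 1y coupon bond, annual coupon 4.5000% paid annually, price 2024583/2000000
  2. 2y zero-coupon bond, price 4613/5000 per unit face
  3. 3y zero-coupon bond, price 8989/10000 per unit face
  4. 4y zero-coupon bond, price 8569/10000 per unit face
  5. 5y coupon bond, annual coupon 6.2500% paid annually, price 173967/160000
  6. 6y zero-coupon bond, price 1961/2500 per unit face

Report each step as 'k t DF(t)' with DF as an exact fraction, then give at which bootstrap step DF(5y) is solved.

step 1 [1y] bond c/1=9/200: DF=(2024583/2000000 − 9/200·(0))/(1+9/200) = 9687/10000 ≈ 0.968700
step 2 [2y] zero: DF = P = 4613/5000 ≈ 0.922600
step 3 [3y] zero: DF = P = 8989/10000 ≈ 0.898900
step 4 [4y] zero: DF = P = 8569/10000 ≈ 0.856900
step 5 [5y] bond c/1=1/16: DF=(173967/160000 − 1/16·(0.968700+0.922600+0.898900+0.856900))/(1+1/16) = 1011/1250 ≈ 0.808800
step 6 [6y] zero: DF = P = 1961/2500 ≈ 0.784400

1 1 9687/10000
2 2 4613/5000
3 3 8989/10000
4 4 8569/10000
5 5 1011/1250
6 6 1961/2500
DF(5y) is solved at step 5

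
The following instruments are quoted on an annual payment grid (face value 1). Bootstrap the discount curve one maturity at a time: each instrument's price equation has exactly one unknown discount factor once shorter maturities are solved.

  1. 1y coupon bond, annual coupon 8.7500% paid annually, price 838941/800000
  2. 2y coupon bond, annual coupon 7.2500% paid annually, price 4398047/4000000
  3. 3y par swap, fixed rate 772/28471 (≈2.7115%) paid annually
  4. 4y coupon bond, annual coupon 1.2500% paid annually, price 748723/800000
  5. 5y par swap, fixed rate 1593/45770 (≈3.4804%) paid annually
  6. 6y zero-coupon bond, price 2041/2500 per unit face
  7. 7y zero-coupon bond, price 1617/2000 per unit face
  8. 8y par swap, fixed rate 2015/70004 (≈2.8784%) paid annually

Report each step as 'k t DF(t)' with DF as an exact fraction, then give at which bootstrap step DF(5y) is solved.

step 1 [1y] bond c/1=7/80: DF=(838941/800000 − 7/80·(0))/(1+7/80) = 9643/10000 ≈ 0.964300
step 2 [2y] bond c/1=29/400: DF=(4398047/4000000 − 29/400·(0.964300))/(1+29/400) = 24/25 ≈ 0.960000
step 3 [3y] swap r/1=772/28471: DF=(1 − 772/28471·(0.964300+0.960000))/(1+772/28471) = 2307/2500 ≈ 0.922800
step 4 [4y] bond c/1=1/80: DF=(748723/800000 − 1/80·(0.964300+0.960000+0.922800))/(1+1/80) = 2223/2500 ≈ 0.889200
step 5 [5y] swap r/1=1593/45770: DF=(1 − 1593/45770·(0.964300+0.960000+0.922800+0.889200))/(1+1593/45770) = 8407/10000 ≈ 0.840700
step 6 [6y] zero: DF = P = 2041/2500 ≈ 0.816400
step 7 [7y] zero: DF = P = 1617/2000 ≈ 0.808500
step 8 [8y] swap r/1=2015/70004: DF=(1 − 2015/70004·(0.964300+0.960000+0.922800+0.889200+0.840700+0.816400+0.808500))/(1+2015/70004) = 1597/2000 ≈ 0.798500

1 1 9643/10000
2 2 24/25
3 3 2307/2500
4 4 2223/2500
5 5 8407/10000
6 6 2041/2500
7 7 1617/2000
8 8 1597/2000
DF(5y) is solved at step 5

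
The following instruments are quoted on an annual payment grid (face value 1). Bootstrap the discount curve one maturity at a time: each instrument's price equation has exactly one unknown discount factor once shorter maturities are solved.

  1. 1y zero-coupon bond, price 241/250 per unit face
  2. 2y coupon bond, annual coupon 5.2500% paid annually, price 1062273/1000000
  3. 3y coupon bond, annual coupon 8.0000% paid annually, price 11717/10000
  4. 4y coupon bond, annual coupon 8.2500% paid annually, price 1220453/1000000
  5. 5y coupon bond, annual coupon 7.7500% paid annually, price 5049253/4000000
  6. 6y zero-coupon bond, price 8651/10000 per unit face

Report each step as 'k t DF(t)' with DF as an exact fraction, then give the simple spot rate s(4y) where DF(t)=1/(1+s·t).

step 1 [1y] zero: DF = P = 241/250 ≈ 0.964000
step 2 [2y] bond c/1=21/400: DF=(1062273/1000000 − 21/400·(0.964000))/(1+21/400) = 2403/2500 ≈ 0.961200
step 3 [3y] bond c/1=2/25: DF=(11717/10000 − 2/25·(0.964000+0.961200))/(1+2/25) = 9423/10000 ≈ 0.942300
step 4 [4y] bond c/1=33/400: DF=(1220453/1000000 − 33/400·(0.964000+0.961200+0.942300))/(1+33/400) = 9089/10000 ≈ 0.908900
step 5 [5y] bond c/1=31/400: DF=(5049253/4000000 − 31/400·(0.964000+0.961200+0.942300+0.908900))/(1+31/400) = 8999/10000 ≈ 0.899900
step 6 [6y] zero: DF = P = 8651/10000 ≈ 0.865100

1 1 241/250
2 2 2403/2500
3 3 9423/10000
4 4 9089/10000
5 5 8999/10000
6 6 8651/10000
s(4y) = (1/(9089/10000) − 1)/(4) = 911/36356 ≈ 2.5058%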